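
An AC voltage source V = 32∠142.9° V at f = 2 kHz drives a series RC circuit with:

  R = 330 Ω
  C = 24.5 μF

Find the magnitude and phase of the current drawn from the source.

Step 1 — Angular frequency: ω = 2π·f = 2π·2000 = 1.257e+04 rad/s.
Step 2 — Component impedances:
  R: Z = R = 330 Ω
  C: Z = 1/(jωC) = -j/(ω·C) = 0 - j3.248 Ω
Step 3 — Series combination: Z_total = R + C = 330 - j3.248 Ω = 330∠-0.6° Ω.
Step 4 — Source phasor: V = 32∠142.9° V = -25.52 + j19.3 V.
Step 5 — Ohm's law: I = V / Z_total = (-25.52 + j19.3) / (330 - j3.248) = -0.07791 + j0.05773 A.
Step 6 — Convert to polar: |I| = 0.09697 A, ∠I = 143.5°.

I = 0.09697∠143.5° A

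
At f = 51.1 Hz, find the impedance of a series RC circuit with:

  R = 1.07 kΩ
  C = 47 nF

Step 1 — Angular frequency: ω = 2π·f = 2π·51.1 = 321.1 rad/s.
Step 2 — Component impedances:
  R: Z = R = 1070 Ω
  C: Z = 1/(jωC) = -j/(ω·C) = 0 - j6.627e+04 Ω
Step 3 — Series combination: Z_total = R + C = 1070 - j6.627e+04 Ω = 6.628e+04∠-89.1° Ω.

Z = 1070 - j6.627e+04 Ω = 6.628e+04∠-89.1° Ω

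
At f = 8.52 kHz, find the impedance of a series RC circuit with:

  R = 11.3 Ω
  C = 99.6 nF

Step 1 — Angular frequency: ω = 2π·f = 2π·8520 = 5.353e+04 rad/s.
Step 2 — Component impedances:
  R: Z = R = 11.3 Ω
  C: Z = 1/(jωC) = -j/(ω·C) = 0 - j187.6 Ω
Step 3 — Series combination: Z_total = R + C = 11.3 - j187.6 Ω = 187.9∠-86.6° Ω.

Z = 11.3 - j187.6 Ω = 187.9∠-86.6° Ω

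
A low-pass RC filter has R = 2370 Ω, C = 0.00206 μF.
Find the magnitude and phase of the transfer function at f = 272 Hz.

Step 1 — Angular frequency: ω = 2π·272 = 1709 rad/s.
Step 2 — Transfer function: H(jω) = 1/(1 + jωRC).
Step 3 — Denominator: 1 + jωRC = 1 + j·1709·2370·2.06e-09 = 1 + j0.008344.
Step 4 — H = 0.9999 - j0.008343.
Step 5 — Magnitude: |H| = 1 (-0.0 dB); phase: φ = -0.5°.

|H| = 1 (-0.0 dB), φ = -0.5°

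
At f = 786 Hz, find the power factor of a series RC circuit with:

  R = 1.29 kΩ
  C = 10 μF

Step 1 — Angular frequency: ω = 2π·f = 2π·786 = 4939 rad/s.
Step 2 — Component impedances:
  R: Z = R = 1290 Ω
  C: Z = 1/(jωC) = -j/(ω·C) = 0 - j20.25 Ω
Step 3 — Series combination: Z_total = R + C = 1290 - j20.25 Ω = 1290∠-0.9° Ω.
Step 4 — Power factor: PF = cos(φ) = Re(Z)/|Z| = 1290/1290.16 = 0.9999.
Step 5 — Type: Im(Z) = -20.25 ⇒ leading (phase φ = -0.9°).

PF = 0.9999 (leading, φ = -0.9°)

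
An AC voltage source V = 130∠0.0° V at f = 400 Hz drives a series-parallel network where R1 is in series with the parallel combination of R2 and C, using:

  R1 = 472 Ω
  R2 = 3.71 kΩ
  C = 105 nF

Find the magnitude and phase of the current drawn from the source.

Step 1 — Angular frequency: ω = 2π·f = 2π·400 = 2513 rad/s.
Step 2 — Component impedances:
  R1: Z = R = 472 Ω
  R2: Z = R = 3710 Ω
  C: Z = 1/(jωC) = -j/(ω·C) = 0 - j3789 Ω
Step 3 — Parallel branch: R2 || C = 1/(1/R2 + 1/C) = 1894 - j1855 Ω.
Step 4 — Series with R1: Z_total = R1 + (R2 || C) = 2366 - j1855 Ω = 3006∠-38.1° Ω.
Step 5 — Source phasor: V = 130∠0.0° V = 130 V.
Step 6 — Ohm's law: I = V / Z_total = (130) / (2366 - j1855) = 0.03403 + j0.02667 A.
Step 7 — Convert to polar: |I| = 0.04324 A, ∠I = 38.1°.

I = 0.04324∠38.1° A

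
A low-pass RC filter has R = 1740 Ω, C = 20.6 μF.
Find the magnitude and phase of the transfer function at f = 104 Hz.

Step 1 — Angular frequency: ω = 2π·104 = 653.5 rad/s.
Step 2 — Transfer function: H(jω) = 1/(1 + jωRC).
Step 3 — Denominator: 1 + jωRC = 1 + j·653.5·1740·2.06e-05 = 1 + j23.42.
Step 4 — H = 0.001819 - j0.04262.
Step 5 — Magnitude: |H| = 0.04266 (-27.4 dB); phase: φ = -87.6°.

|H| = 0.04266 (-27.4 dB), φ = -87.6°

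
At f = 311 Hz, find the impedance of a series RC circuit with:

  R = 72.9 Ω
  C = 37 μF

Step 1 — Angular frequency: ω = 2π·f = 2π·311 = 1954 rad/s.
Step 2 — Component impedances:
  R: Z = R = 72.9 Ω
  C: Z = 1/(jωC) = -j/(ω·C) = 0 - j13.83 Ω
Step 3 — Series combination: Z_total = R + C = 72.9 - j13.83 Ω = 74.2∠-10.7° Ω.

Z = 72.9 - j13.83 Ω = 74.2∠-10.7° Ω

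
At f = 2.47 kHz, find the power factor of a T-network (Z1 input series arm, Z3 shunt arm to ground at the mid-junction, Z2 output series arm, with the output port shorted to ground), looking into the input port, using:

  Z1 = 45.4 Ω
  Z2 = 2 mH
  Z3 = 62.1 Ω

Step 1 — Angular frequency: ω = 2π·f = 2π·2470 = 1.552e+04 rad/s.
Step 2 — Component impedances:
  Z1: Z = R = 45.4 Ω
  Z2: Z = jωL = j·1.552e+04·0.002 = 0 + j31.04 Ω
  Z3: Z = R = 62.1 Ω
Step 3 — With the output port shorted to ground, the output series arm Z2 runs from the junction to ground; the shunt arm Z3 also runs from the junction to ground. They appear in parallel: Z3 || Z2 = 12.41 + j24.83 Ω.
Step 4 — Series with input arm Z1: Z_in = Z1 + (Z3 || Z2) = 57.81 + j24.83 Ω = 62.92∠23.2° Ω.
Step 5 — Power factor: PF = cos(φ) = Re(Z)/|Z| = 57.81/62.92 = 0.9188.
Step 6 — Type: Im(Z) = 24.83 ⇒ lagging (phase φ = 23.2°).

PF = 0.9188 (lagging, φ = 23.2°)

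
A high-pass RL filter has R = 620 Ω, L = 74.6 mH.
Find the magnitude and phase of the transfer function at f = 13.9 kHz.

Step 1 — Angular frequency: ω = 2π·1.39e+04 = 8.734e+04 rad/s.
Step 2 — Transfer function: H(jω) = jωL/(R + jωL).
Step 3 — Numerator jωL = j·6515; denominator R + jωL = 620 + j6515.
Step 4 — H = 0.991 + j0.09431.
Step 5 — Magnitude: |H| = 0.9955 (-0.0 dB); phase: φ = 5.4°.

|H| = 0.9955 (-0.0 dB), φ = 5.4°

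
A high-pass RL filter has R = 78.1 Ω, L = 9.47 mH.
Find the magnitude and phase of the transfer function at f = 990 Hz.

Step 1 — Angular frequency: ω = 2π·990 = 6220 rad/s.
Step 2 — Transfer function: H(jω) = jωL/(R + jωL).
Step 3 — Numerator jωL = j·58.91; denominator R + jωL = 78.1 + j58.91.
Step 4 — H = 0.3626 + j0.4808.
Step 5 — Magnitude: |H| = 0.6022 (-4.4 dB); phase: φ = 53.0°.

|H| = 0.6022 (-4.4 dB), φ = 53.0°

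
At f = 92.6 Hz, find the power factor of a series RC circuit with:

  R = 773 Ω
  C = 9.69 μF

Step 1 — Angular frequency: ω = 2π·f = 2π·92.6 = 581.8 rad/s.
Step 2 — Component impedances:
  R: Z = R = 773 Ω
  C: Z = 1/(jωC) = -j/(ω·C) = 0 - j177.4 Ω
Step 3 — Series combination: Z_total = R + C = 773 - j177.4 Ω = 793.1∠-12.9° Ω.
Step 4 — Power factor: PF = cos(φ) = Re(Z)/|Z| = 773/793.1 = 0.9747.
Step 5 — Type: Im(Z) = -177.4 ⇒ leading (phase φ = -12.9°).

PF = 0.9747 (leading, φ = -12.9°)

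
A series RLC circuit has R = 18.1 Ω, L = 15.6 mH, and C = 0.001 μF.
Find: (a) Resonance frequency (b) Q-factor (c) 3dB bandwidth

Step 1 — Resonance: ω₀ = 1/√(LC) = 1/√(0.0156·1e-09) = 2.532e+05 rad/s.
Step 2 — f₀ = ω₀/(2π) = 4.03e+04 Hz.
Step 3 — Series Q: Q = ω₀L/R = 2.532e+05·0.0156/18.1 = 218.2.
Step 4 — Bandwidth: Δω = ω₀/Q = 1160 rad/s; BW = Δω/(2π) = 184.7 Hz.

(a) f₀ = 4.03e+04 Hz  (b) Q = 218.2  (c) BW = 184.7 Hz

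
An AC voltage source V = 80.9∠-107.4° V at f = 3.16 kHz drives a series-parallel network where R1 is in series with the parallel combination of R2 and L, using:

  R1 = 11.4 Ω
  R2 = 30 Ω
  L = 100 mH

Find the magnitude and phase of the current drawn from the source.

Step 1 — Angular frequency: ω = 2π·f = 2π·3160 = 1.985e+04 rad/s.
Step 2 — Component impedances:
  R1: Z = R = 11.4 Ω
  R2: Z = R = 30 Ω
  L: Z = jωL = j·1.985e+04·0.1 = 0 + j1985 Ω
Step 3 — Parallel branch: R2 || L = 1/(1/R2 + 1/L) = 29.99 + j0.4532 Ω.
Step 4 — Series with R1: Z_total = R1 + (R2 || L) = 41.39 + j0.4532 Ω = 41.4∠0.6° Ω.
Step 5 — Source phasor: V = 80.9∠-107.4° V = -24.19 - j77.2 V.
Step 6 — Ohm's law: I = V / Z_total = (-24.19 - j77.2) / (41.39 + j0.4532) = -0.6048 - j1.858 A.
Step 7 — Convert to polar: |I| = 1.954 A, ∠I = -108.0°.

I = 1.954∠-108.0° A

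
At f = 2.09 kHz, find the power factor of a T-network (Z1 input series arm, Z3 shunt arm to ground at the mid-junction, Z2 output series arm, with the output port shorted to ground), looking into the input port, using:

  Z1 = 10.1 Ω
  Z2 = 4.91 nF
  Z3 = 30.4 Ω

Step 1 — Angular frequency: ω = 2π·f = 2π·2090 = 1.313e+04 rad/s.
Step 2 — Component impedances:
  Z1: Z = R = 10.1 Ω
  Z2: Z = 1/(jωC) = -j/(ω·C) = 0 - j1.551e+04 Ω
  Z3: Z = R = 30.4 Ω
Step 3 — With the output port shorted to ground, the output series arm Z2 runs from the junction to ground; the shunt arm Z3 also runs from the junction to ground. They appear in parallel: Z3 || Z2 = 30.4 - j0.05959 Ω.
Step 4 — Series with input arm Z1: Z_in = Z1 + (Z3 || Z2) = 40.5 - j0.05959 Ω = 40.5∠-0.1° Ω.
Step 5 — Power factor: PF = cos(φ) = Re(Z)/|Z| = 40.5/40.5 = 1.
Step 6 — Type: Im(Z) = -0.05959 ⇒ leading (phase φ = -0.1°).

PF = 1 (leading, φ = -0.1°)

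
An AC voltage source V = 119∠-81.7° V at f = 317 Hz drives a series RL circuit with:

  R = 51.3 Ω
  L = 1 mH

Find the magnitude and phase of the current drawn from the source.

Step 1 — Angular frequency: ω = 2π·f = 2π·317 = 1992 rad/s.
Step 2 — Component impedances:
  R: Z = R = 51.3 Ω
  L: Z = jωL = j·1992·0.001 = 0 + j1.992 Ω
Step 3 — Series combination: Z_total = R + L = 51.3 + j1.992 Ω = 51.34∠2.2° Ω.
Step 4 — Source phasor: V = 119∠-81.7° V = 17.18 - j117.8 V.
Step 5 — Ohm's law: I = V / Z_total = (17.18 - j117.8) / (51.3 + j1.992) = 0.2454 - j2.305 A.
Step 6 — Convert to polar: |I| = 2.318 A, ∠I = -83.9°.

I = 2.318∠-83.9° A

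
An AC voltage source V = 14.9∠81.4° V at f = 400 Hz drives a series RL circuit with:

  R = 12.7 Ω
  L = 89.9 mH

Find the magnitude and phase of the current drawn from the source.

Step 1 — Angular frequency: ω = 2π·f = 2π·400 = 2513 rad/s.
Step 2 — Component impedances:
  R: Z = R = 12.7 Ω
  L: Z = jωL = j·2513·0.0899 = 0 + j225.9 Ω
Step 3 — Series combination: Z_total = R + L = 12.7 + j225.9 Ω = 226.3∠86.8° Ω.
Step 4 — Source phasor: V = 14.9∠81.4° V = 2.228 + j14.73 V.
Step 5 — Ohm's law: I = V / Z_total = (2.228 + j14.73) / (12.7 + j225.9) = 0.06555 - j0.006177 A.
Step 6 — Convert to polar: |I| = 0.06584 A, ∠I = -5.4°.

I = 0.06584∠-5.4° A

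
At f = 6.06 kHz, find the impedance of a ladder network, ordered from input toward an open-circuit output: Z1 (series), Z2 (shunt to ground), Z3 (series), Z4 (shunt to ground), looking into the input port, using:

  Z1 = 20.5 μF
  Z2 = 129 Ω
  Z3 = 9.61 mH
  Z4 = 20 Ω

Step 1 — Angular frequency: ω = 2π·f = 2π·6060 = 3.808e+04 rad/s.
Step 2 — Component impedances:
  Z1: Z = 1/(jωC) = -j/(ω·C) = 0 - j1.281 Ω
  Z2: Z = R = 129 Ω
  Z3: Z = jωL = j·3.808e+04·0.00961 = 0 + j365.9 Ω
  Z4: Z = R = 20 Ω
Step 3 — Ladder network (open output): work backward from the far end, alternating series and parallel combinations. Z_in = 113.1 + j37.73 Ω = 119.2∠18.4° Ω.

Z = 113.1 + j37.73 Ω = 119.2∠18.4° Ω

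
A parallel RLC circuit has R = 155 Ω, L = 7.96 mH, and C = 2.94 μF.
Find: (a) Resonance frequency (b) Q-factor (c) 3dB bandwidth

Step 1 — Resonance: ω₀ = 1/√(LC) = 1/√(0.00796·2.94e-06) = 6537 rad/s.
Step 2 — f₀ = ω₀/(2π) = 1040 Hz.
Step 3 — Parallel Q: Q = R/(ω₀L) = 155/(6537·0.00796) = 2.979.
Step 4 — Bandwidth: Δω = ω₀/Q = 2194 rad/s; BW = Δω/(2π) = 349.3 Hz.

(a) f₀ = 1040 Hz  (b) Q = 2.979  (c) BW = 349.3 Hz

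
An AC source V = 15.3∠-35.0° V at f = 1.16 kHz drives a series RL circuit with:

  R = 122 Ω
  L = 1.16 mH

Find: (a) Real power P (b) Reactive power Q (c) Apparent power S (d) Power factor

Step 1 — Angular frequency: ω = 2π·f = 2π·1160 = 7288 rad/s.
Step 2 — Component impedances:
  R: Z = R = 122 Ω
  L: Z = jωL = j·7288·0.00116 = 0 + j8.455 Ω
Step 3 — Series combination: Z_total = R + L = 122 + j8.455 Ω = 122.3∠4.0° Ω.
Step 4 — Source phasor: V = 15.3∠-35.0° V = 12.53 - j8.776 V.
Step 5 — Current: I = V / Z = 0.09728 - j0.07867 A = 0.1251∠-39.0° A.
Step 6 — Complex power: S = V·I* = 1.91 + j0.1323 VA.
Step 7 — Real power: P = Re(S) = 1.91 W.
Step 8 — Reactive power: Q = Im(S) = 0.1323 VAR.
Step 9 — Apparent power: |S| = 1.914 VA.
Step 10 — Power factor: PF = P/|S| = 0.9976 (lagging).

(a) P = 1.91 W  (b) Q = 0.1323 VAR  (c) S = 1.914 VA  (d) PF = 0.9976 (lagging)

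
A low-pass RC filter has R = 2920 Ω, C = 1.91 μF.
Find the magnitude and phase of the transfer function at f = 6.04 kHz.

Step 1 — Angular frequency: ω = 2π·6040 = 3.795e+04 rad/s.
Step 2 — Transfer function: H(jω) = 1/(1 + jωRC).
Step 3 — Denominator: 1 + jωRC = 1 + j·3.795e+04·2920·1.91e-06 = 1 + j211.7.
Step 4 — H = 2.232e-05 - j0.004725.
Step 5 — Magnitude: |H| = 0.004725 (-46.5 dB); phase: φ = -89.7°.

|H| = 0.004725 (-46.5 dB), φ = -89.7°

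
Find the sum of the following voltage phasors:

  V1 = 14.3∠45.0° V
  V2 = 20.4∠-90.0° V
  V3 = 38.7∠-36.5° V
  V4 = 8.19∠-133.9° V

Step 1 — Convert each phasor to rectangular form:
  V1 = 14.3·(cos(45.0°) + j·sin(45.0°)) = 10.11 + j10.11 V
  V2 = 20.4·(cos(-90.0°) + j·sin(-90.0°)) = 0 - j20.4 V
  V3 = 38.7·(cos(-36.5°) + j·sin(-36.5°)) = 31.11 - j23.02 V
  V4 = 8.19·(cos(-133.9°) + j·sin(-133.9°)) = -5.679 - j5.901 V
Step 2 — Sum components: V_total = 35.54 - j39.21 V.
Step 3 — Convert to polar: |V_total| = 52.92 V, ∠V_total = -47.8°.

V_total = 52.92∠-47.8° V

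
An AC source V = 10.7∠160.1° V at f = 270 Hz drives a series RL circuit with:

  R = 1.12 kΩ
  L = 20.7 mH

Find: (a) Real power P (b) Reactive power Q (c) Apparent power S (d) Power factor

Step 1 — Angular frequency: ω = 2π·f = 2π·270 = 1696 rad/s.
Step 2 — Component impedances:
  R: Z = R = 1120 Ω
  L: Z = jωL = j·1696·0.0207 = 0 + j35.12 Ω
Step 3 — Series combination: Z_total = R + L = 1120 + j35.12 Ω = 1121∠1.8° Ω.
Step 4 — Source phasor: V = 10.7∠160.1° V = -10.06 + j3.642 V.
Step 5 — Current: I = V / Z = -0.008872 + j0.00353 A = 0.009549∠158.3° A.
Step 6 — Complex power: S = V·I* = 0.1021 + j0.003202 VA.
Step 7 — Real power: P = Re(S) = 0.1021 W.
Step 8 — Reactive power: Q = Im(S) = 0.003202 VAR.
Step 9 — Apparent power: |S| = 0.1022 VA.
Step 10 — Power factor: PF = P/|S| = 0.9995 (lagging).

(a) P = 0.1021 W  (b) Q = 0.003202 VAR  (c) S = 0.1022 VA  (d) PF = 0.9995 (lagging)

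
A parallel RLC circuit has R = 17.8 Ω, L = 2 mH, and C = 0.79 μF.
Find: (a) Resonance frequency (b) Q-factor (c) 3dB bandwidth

Step 1 — Resonance: ω₀ = 1/√(LC) = 1/√(0.002·7.9e-07) = 2.516e+04 rad/s.
Step 2 — f₀ = ω₀/(2π) = 4004 Hz.
Step 3 — Parallel Q: Q = R/(ω₀L) = 17.8/(2.516e+04·0.002) = 0.3538.
Step 4 — Bandwidth: Δω = ω₀/Q = 7.111e+04 rad/s; BW = Δω/(2π) = 1.132e+04 Hz.

(a) f₀ = 4004 Hz  (b) Q = 0.3538  (c) BW = 1.132e+04 Hz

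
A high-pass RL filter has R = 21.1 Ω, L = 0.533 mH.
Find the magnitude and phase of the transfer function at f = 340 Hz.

Step 1 — Angular frequency: ω = 2π·340 = 2136 rad/s.
Step 2 — Transfer function: H(jω) = jωL/(R + jωL).
Step 3 — Numerator jωL = j·1.139; denominator R + jωL = 21.1 + j1.139.
Step 4 — H = 0.002904 + j0.05381.
Step 5 — Magnitude: |H| = 0.05389 (-25.4 dB); phase: φ = 86.9°.

|H| = 0.05389 (-25.4 dB), φ = 86.9°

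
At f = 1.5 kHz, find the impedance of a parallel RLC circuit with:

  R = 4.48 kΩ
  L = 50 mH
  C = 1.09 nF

Step 1 — Angular frequency: ω = 2π·f = 2π·1500 = 9425 rad/s.
Step 2 — Component impedances:
  R: Z = R = 4480 Ω
  L: Z = jωL = j·9425·0.05 = 0 + j471.2 Ω
  C: Z = 1/(jωC) = -j/(ω·C) = 0 - j9.734e+04 Ω
Step 3 — Parallel combination: 1/Z_total = 1/R + 1/L + 1/C; Z_total = 49.5 + j468.3 Ω = 470.9∠84.0° Ω.

Z = 49.5 + j468.3 Ω = 470.9∠84.0° Ω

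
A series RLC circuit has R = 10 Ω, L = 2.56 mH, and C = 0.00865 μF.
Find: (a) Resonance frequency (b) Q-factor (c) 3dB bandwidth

Step 1 — Resonance condition Im(Z)=0 gives ω₀ = 1/√(LC).
Step 2 — ω₀ = 1/√(0.00256·8.65e-09) = 2.125e+05 rad/s.
Step 3 — f₀ = ω₀/(2π) = 3.382e+04 Hz.
Step 4 — Series Q: Q = ω₀L/R = 2.125e+05·0.00256/10 = 54.4.
Step 5 — 3dB bandwidth: Δω = ω₀/Q = 3906 rad/s; BW = Δω/(2π) = 621.7 Hz.

(a) f₀ = 3.382e+04 Hz  (b) Q = 54.4  (c) BW = 621.7 Hz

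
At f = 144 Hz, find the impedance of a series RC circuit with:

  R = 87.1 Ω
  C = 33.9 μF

Step 1 — Angular frequency: ω = 2π·f = 2π·144 = 904.8 rad/s.
Step 2 — Component impedances:
  R: Z = R = 87.1 Ω
  C: Z = 1/(jωC) = -j/(ω·C) = 0 - j32.6 Ω
Step 3 — Series combination: Z_total = R + C = 87.1 - j32.6 Ω = 93∠-20.5° Ω.

Z = 87.1 - j32.6 Ω = 93∠-20.5° Ω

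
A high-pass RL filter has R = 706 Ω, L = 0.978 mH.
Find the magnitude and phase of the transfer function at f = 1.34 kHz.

Step 1 — Angular frequency: ω = 2π·1340 = 8419 rad/s.
Step 2 — Transfer function: H(jω) = jωL/(R + jωL).
Step 3 — Numerator jωL = j·8.234; denominator R + jωL = 706 + j8.234.
Step 4 — H = 0.000136 + j0.01166.
Step 5 — Magnitude: |H| = 0.01166 (-38.7 dB); phase: φ = 89.3°.

|H| = 0.01166 (-38.7 dB), φ = 89.3°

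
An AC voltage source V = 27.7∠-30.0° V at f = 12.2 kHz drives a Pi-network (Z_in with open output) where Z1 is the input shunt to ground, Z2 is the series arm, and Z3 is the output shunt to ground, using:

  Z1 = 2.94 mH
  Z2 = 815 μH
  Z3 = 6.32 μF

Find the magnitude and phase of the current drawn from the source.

Step 1 — Angular frequency: ω = 2π·f = 2π·1.22e+04 = 7.665e+04 rad/s.
Step 2 — Component impedances:
  Z1: Z = jωL = j·7.665e+04·0.00294 = 0 + j225.4 Ω
  Z2: Z = jωL = j·7.665e+04·0.000815 = 0 + j62.47 Ω
  Z3: Z = 1/(jωC) = -j/(ω·C) = 0 - j2.064 Ω
Step 3 — With open output, the series arm Z2 and the output shunt Z3 appear in series to ground: Z2 + Z3 = 0 + j60.41 Ω.
Step 4 — Parallel with input shunt Z1: Z_in = Z1 || (Z2 + Z3) = 0 + j47.64 Ω = 47.64∠90.0° Ω.
Step 5 — Source phasor: V = 27.7∠-30.0° V = 23.99 - j13.85 V.
Step 6 — Ohm's law: I = V / Z_total = (23.99 - j13.85) / (0 + j47.64) = -0.2907 - j0.5035 A.
Step 7 — Convert to polar: |I| = 0.5814 A, ∠I = -120.0°.

I = 0.5814∠-120.0° A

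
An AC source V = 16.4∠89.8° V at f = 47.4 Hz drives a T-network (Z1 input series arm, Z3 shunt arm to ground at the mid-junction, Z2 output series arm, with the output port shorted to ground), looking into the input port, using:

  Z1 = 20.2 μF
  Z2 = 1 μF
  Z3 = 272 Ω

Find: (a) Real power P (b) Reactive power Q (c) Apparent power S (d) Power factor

Step 1 — Angular frequency: ω = 2π·f = 2π·47.4 = 297.8 rad/s.
Step 2 — Component impedances:
  Z1: Z = 1/(jωC) = -j/(ω·C) = 0 - j166.2 Ω
  Z2: Z = 1/(jωC) = -j/(ω·C) = 0 - j3358 Ω
  Z3: Z = R = 272 Ω
Step 3 — With the output port shorted to ground, the output series arm Z2 runs from the junction to ground; the shunt arm Z3 also runs from the junction to ground. They appear in parallel: Z3 || Z2 = 270.2 - j21.89 Ω.
Step 4 — Series with input arm Z1: Z_in = Z1 + (Z3 || Z2) = 270.2 - j188.1 Ω = 329.3∠-34.8° Ω.
Step 5 — Source phasor: V = 16.4∠89.8° V = 0.05725 + j16.4 V.
Step 6 — Current: I = V / Z = -0.02831 + j0.04098 A = 0.04981∠124.6° A.
Step 7 — Complex power: S = V·I* = 0.6704 - j0.4667 VA.
Step 8 — Real power: P = Re(S) = 0.6704 W.
Step 9 — Reactive power: Q = Im(S) = -0.4667 VAR.
Step 10 — Apparent power: |S| = 0.8169 VA.
Step 11 — Power factor: PF = P/|S| = 0.8207 (leading).

(a) P = 0.6704 W  (b) Q = -0.4667 VAR  (c) S = 0.8169 VA  (d) PF = 0.8207 (leading)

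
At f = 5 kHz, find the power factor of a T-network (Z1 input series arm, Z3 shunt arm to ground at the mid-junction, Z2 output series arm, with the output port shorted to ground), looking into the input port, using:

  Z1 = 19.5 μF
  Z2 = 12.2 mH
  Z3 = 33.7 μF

Step 1 — Angular frequency: ω = 2π·f = 2π·5000 = 3.142e+04 rad/s.
Step 2 — Component impedances:
  Z1: Z = 1/(jωC) = -j/(ω·C) = 0 - j1.632 Ω
  Z2: Z = jωL = j·3.142e+04·0.0122 = 0 + j383.3 Ω
  Z3: Z = 1/(jωC) = -j/(ω·C) = 0 - j0.9445 Ω
Step 3 — With the output port shorted to ground, the output series arm Z2 runs from the junction to ground; the shunt arm Z3 also runs from the junction to ground. They appear in parallel: Z3 || Z2 = 0 - j0.9469 Ω.
Step 4 — Series with input arm Z1: Z_in = Z1 + (Z3 || Z2) = 0 - j2.579 Ω = 2.579∠-90.0° Ω.
Step 5 — Power factor: PF = cos(φ) = Re(Z)/|Z| = 0/2.579 = 0.
Step 6 — Type: Im(Z) = -2.579 ⇒ leading (phase φ = -90.0°).

PF = 0 (leading, φ = -90.0°)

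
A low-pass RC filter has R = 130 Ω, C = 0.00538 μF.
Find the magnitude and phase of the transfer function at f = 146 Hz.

Step 1 — Angular frequency: ω = 2π·146 = 917.3 rad/s.
Step 2 — Transfer function: H(jω) = 1/(1 + jωRC).
Step 3 — Denominator: 1 + jωRC = 1 + j·917.3·130·5.38e-09 = 1 + j0.0006416.
Step 4 — H = 1 - j0.0006416.
Step 5 — Magnitude: |H| = 1 (-0.0 dB); phase: φ = -0.0°.

|H| = 1 (-0.0 dB), φ = -0.0°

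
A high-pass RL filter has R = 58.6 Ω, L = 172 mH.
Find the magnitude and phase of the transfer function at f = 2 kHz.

Step 1 — Angular frequency: ω = 2π·2000 = 1.257e+04 rad/s.
Step 2 — Transfer function: H(jω) = jωL/(R + jωL).
Step 3 — Numerator jωL = j·2161; denominator R + jωL = 58.6 + j2161.
Step 4 — H = 0.9993 + j0.02709.
Step 5 — Magnitude: |H| = 0.9996 (-0.0 dB); phase: φ = 1.6°.

|H| = 0.9996 (-0.0 dB), φ = 1.6°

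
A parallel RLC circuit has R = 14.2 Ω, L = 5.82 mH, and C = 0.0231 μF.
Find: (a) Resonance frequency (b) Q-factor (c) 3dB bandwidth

Step 1 — Resonance: ω₀ = 1/√(LC) = 1/√(0.00582·2.31e-08) = 8.624e+04 rad/s.
Step 2 — f₀ = ω₀/(2π) = 1.373e+04 Hz.
Step 3 — Parallel Q: Q = R/(ω₀L) = 14.2/(8.624e+04·0.00582) = 0.02829.
Step 4 — Bandwidth: Δω = ω₀/Q = 3.049e+06 rad/s; BW = Δω/(2π) = 4.852e+05 Hz.

(a) f₀ = 1.373e+04 Hz  (b) Q = 0.02829  (c) BW = 4.852e+05 Hz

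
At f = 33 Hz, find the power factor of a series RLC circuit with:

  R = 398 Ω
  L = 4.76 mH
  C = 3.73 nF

Step 1 — Angular frequency: ω = 2π·f = 2π·33 = 207.3 rad/s.
Step 2 — Component impedances:
  R: Z = R = 398 Ω
  L: Z = jωL = j·207.3·0.00476 = 0 + j0.987 Ω
  C: Z = 1/(jωC) = -j/(ω·C) = 0 - j1.293e+06 Ω
Step 3 — Series combination: Z_total = R + L + C = 398 - j1.293e+06 Ω = 1.293e+06∠-90.0° Ω.
Step 4 — Power factor: PF = cos(φ) = Re(Z)/|Z| = 398/1.293e+06 = 0.0003078.
Step 5 — Type: Im(Z) = -1.293e+06 ⇒ leading (phase φ = -90.0°).

PF = 0.0003078 (leading, φ = -90.0°)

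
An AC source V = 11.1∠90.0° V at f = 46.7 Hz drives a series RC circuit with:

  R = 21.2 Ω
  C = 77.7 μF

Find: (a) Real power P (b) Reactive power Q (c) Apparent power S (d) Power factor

Step 1 — Angular frequency: ω = 2π·f = 2π·46.7 = 293.4 rad/s.
Step 2 — Component impedances:
  R: Z = R = 21.2 Ω
  C: Z = 1/(jωC) = -j/(ω·C) = 0 - j43.86 Ω
Step 3 — Series combination: Z_total = R + C = 21.2 - j43.86 Ω = 48.72∠-64.2° Ω.
Step 4 — Source phasor: V = 11.1∠90.0° V = 0 + j11.1 V.
Step 5 — Current: I = V / Z = -0.2051 + j0.09915 A = 0.2279∠154.2° A.
Step 6 — Complex power: S = V·I* = 1.101 - j2.277 VA.
Step 7 — Real power: P = Re(S) = 1.101 W.
Step 8 — Reactive power: Q = Im(S) = -2.277 VAR.
Step 9 — Apparent power: |S| = 2.529 VA.
Step 10 — Power factor: PF = P/|S| = 0.4352 (leading).

(a) P = 1.101 W  (b) Q = -2.277 VAR  (c) S = 2.529 VA  (d) PF = 0.4352 (leading)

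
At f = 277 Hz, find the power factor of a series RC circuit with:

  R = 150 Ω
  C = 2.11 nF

Step 1 — Angular frequency: ω = 2π·f = 2π·277 = 1740 rad/s.
Step 2 — Component impedances:
  R: Z = R = 150 Ω
  C: Z = 1/(jωC) = -j/(ω·C) = 0 - j2.723e+05 Ω
Step 3 — Series combination: Z_total = R + C = 150 - j2.723e+05 Ω = 2.723e+05∠-90.0° Ω.
Step 4 — Power factor: PF = cos(φ) = Re(Z)/|Z| = 150/2.7231e+05 = 0.0005508.
Step 5 — Type: Im(Z) = -2.723e+05 ⇒ leading (phase φ = -90.0°).

PF = 0.0005508 (leading, φ = -90.0°)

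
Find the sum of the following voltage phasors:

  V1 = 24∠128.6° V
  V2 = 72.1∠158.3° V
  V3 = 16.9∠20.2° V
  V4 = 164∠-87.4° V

Step 1 — Convert each phasor to rectangular form:
  V1 = 24·(cos(128.6°) + j·sin(128.6°)) = -14.97 + j18.76 V
  V2 = 72.1·(cos(158.3°) + j·sin(158.3°)) = -66.99 + j26.66 V
  V3 = 16.9·(cos(20.2°) + j·sin(20.2°)) = 15.86 + j5.836 V
  V4 = 164·(cos(-87.4°) + j·sin(-87.4°)) = 7.44 - j163.8 V
Step 2 — Sum components: V_total = -58.66 - j112.6 V.
Step 3 — Convert to polar: |V_total| = 126.9 V, ∠V_total = -117.5°.

V_total = 126.9∠-117.5° V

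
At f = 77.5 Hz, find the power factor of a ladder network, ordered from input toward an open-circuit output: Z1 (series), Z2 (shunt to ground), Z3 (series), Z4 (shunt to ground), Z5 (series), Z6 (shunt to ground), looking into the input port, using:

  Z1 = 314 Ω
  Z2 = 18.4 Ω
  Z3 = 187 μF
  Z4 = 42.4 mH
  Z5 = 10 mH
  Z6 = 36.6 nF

Step 1 — Angular frequency: ω = 2π·f = 2π·77.5 = 486.9 rad/s.
Step 2 — Component impedances:
  Z1: Z = R = 314 Ω
  Z2: Z = R = 18.4 Ω
  Z3: Z = 1/(jωC) = -j/(ω·C) = 0 - j10.98 Ω
  Z4: Z = jωL = j·486.9·0.0424 = 0 + j20.65 Ω
  Z5: Z = jωL = j·486.9·0.01 = 0 + j4.869 Ω
  Z6: Z = 1/(jωC) = -j/(ω·C) = 0 - j5.611e+04 Ω
Step 3 — Ladder network (open output): work backward from the far end, alternating series and parallel combinations. Z_in = 318 + j7.578 Ω = 318.1∠1.4° Ω.
Step 4 — Power factor: PF = cos(φ) = Re(Z)/|Z| = 318/318.1 = 0.9997.
Step 5 — Type: Im(Z) = 7.578 ⇒ lagging (phase φ = 1.4°).

PF = 0.9997 (lagging, φ = 1.4°)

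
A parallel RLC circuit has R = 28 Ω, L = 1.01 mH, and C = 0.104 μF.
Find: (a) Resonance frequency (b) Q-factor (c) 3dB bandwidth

Step 1 — Resonance: ω₀ = 1/√(LC) = 1/√(0.00101·1.04e-07) = 9.757e+04 rad/s.
Step 2 — f₀ = ω₀/(2π) = 1.553e+04 Hz.
Step 3 — Parallel Q: Q = R/(ω₀L) = 28/(9.757e+04·0.00101) = 0.2841.
Step 4 — Bandwidth: Δω = ω₀/Q = 3.434e+05 rad/s; BW = Δω/(2π) = 5.465e+04 Hz.

(a) f₀ = 1.553e+04 Hz  (b) Q = 0.2841  (c) BW = 5.465e+04 Hz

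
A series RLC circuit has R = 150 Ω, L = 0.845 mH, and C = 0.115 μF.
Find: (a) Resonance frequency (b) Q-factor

Step 1 — Resonance condition Im(Z)=0 gives ω₀ = 1/√(LC).
Step 2 — ω₀ = 1/√(0.000845·1.15e-07) = 1.014e+05 rad/s.
Step 3 — f₀ = ω₀/(2π) = 1.615e+04 Hz.
Step 4 — Series Q: Q = ω₀L/R = 1.014e+05·0.000845/150 = 0.5715.

(a) f₀ = 1.615e+04 Hz  (b) Q = 0.5715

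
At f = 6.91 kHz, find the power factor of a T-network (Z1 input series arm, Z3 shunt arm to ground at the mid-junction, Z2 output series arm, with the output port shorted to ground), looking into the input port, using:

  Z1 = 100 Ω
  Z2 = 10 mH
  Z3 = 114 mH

Step 1 — Angular frequency: ω = 2π·f = 2π·6910 = 4.342e+04 rad/s.
Step 2 — Component impedances:
  Z1: Z = R = 100 Ω
  Z2: Z = jωL = j·4.342e+04·0.01 = 0 + j434.2 Ω
  Z3: Z = jωL = j·4.342e+04·0.114 = 0 + j4950 Ω
Step 3 — With the output port shorted to ground, the output series arm Z2 runs from the junction to ground; the shunt arm Z3 also runs from the junction to ground. They appear in parallel: Z3 || Z2 = 0 + j399.2 Ω.
Step 4 — Series with input arm Z1: Z_in = Z1 + (Z3 || Z2) = 100 + j399.2 Ω = 411.5∠75.9° Ω.
Step 5 — Power factor: PF = cos(φ) = Re(Z)/|Z| = 100/411.5 = 0.243.
Step 6 — Type: Im(Z) = 399.2 ⇒ lagging (phase φ = 75.9°).

PF = 0.243 (lagging, φ = 75.9°)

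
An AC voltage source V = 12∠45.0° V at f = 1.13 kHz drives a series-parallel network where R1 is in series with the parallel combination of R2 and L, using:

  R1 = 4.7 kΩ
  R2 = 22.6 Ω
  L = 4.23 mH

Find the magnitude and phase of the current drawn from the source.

Step 1 — Angular frequency: ω = 2π·f = 2π·1130 = 7100 rad/s.
Step 2 — Component impedances:
  R1: Z = R = 4700 Ω
  R2: Z = R = 22.6 Ω
  L: Z = jωL = j·7100·0.00423 = 0 + j30.03 Ω
Step 3 — Parallel branch: R2 || L = 1/(1/R2 + 1/L) = 14.43 + j10.86 Ω.
Step 4 — Series with R1: Z_total = R1 + (R2 || L) = 4714 + j10.86 Ω = 4714∠0.1° Ω.
Step 5 — Source phasor: V = 12∠45.0° V = 8.485 + j8.485 V.
Step 6 — Ohm's law: I = V / Z_total = (8.485 + j8.485) / (4714 + j10.86) = 0.001804 + j0.001796 A.
Step 7 — Convert to polar: |I| = 0.002545 A, ∠I = 44.9°.

I = 0.002545∠44.9° A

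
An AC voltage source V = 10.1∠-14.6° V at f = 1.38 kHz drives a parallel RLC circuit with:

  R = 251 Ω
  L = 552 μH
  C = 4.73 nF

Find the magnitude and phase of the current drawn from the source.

Step 1 — Angular frequency: ω = 2π·f = 2π·1380 = 8671 rad/s.
Step 2 — Component impedances:
  R: Z = R = 251 Ω
  L: Z = jωL = j·8671·0.000552 = 0 + j4.786 Ω
  C: Z = 1/(jωC) = -j/(ω·C) = 0 - j2.438e+04 Ω
Step 3 — Parallel combination: 1/Z_total = 1/R + 1/L + 1/C; Z_total = 0.09127 + j4.785 Ω = 4.786∠88.9° Ω.
Step 4 — Source phasor: V = 10.1∠-14.6° V = 9.774 - j2.546 V.
Step 5 — Ohm's law: I = V / Z_total = (9.774 - j2.546) / (0.09127 + j4.785) = -0.4929 - j2.052 A.
Step 6 — Convert to polar: |I| = 2.11 A, ∠I = -103.5°.

I = 2.11∠-103.5° A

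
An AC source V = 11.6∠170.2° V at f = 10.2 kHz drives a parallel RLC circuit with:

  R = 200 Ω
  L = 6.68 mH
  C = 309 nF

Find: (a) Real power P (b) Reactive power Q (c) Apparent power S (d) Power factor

Step 1 — Angular frequency: ω = 2π·f = 2π·1.02e+04 = 6.409e+04 rad/s.
Step 2 — Component impedances:
  R: Z = R = 200 Ω
  L: Z = jωL = j·6.409e+04·0.00668 = 0 + j428.1 Ω
  C: Z = 1/(jωC) = -j/(ω·C) = 0 - j50.5 Ω
Step 3 — Parallel combination: 1/Z_total = 1/R + 1/L + 1/C; Z_total = 15.15 - j52.91 Ω = 55.04∠-74.0° Ω.
Step 4 — Source phasor: V = 11.6∠170.2° V = -11.43 + j1.974 V.
Step 5 — Current: I = V / Z = -0.09164 - j0.1898 A = 0.2108∠-115.8° A.
Step 6 — Complex power: S = V·I* = 0.6728 - j2.35 VA.
Step 7 — Real power: P = Re(S) = 0.6728 W.
Step 8 — Reactive power: Q = Im(S) = -2.35 VAR.
Step 9 — Apparent power: |S| = 2.445 VA.
Step 10 — Power factor: PF = P/|S| = 0.2752 (leading).

(a) P = 0.6728 W  (b) Q = -2.35 VAR  (c) S = 2.445 VA  (d) PF = 0.2752 (leading)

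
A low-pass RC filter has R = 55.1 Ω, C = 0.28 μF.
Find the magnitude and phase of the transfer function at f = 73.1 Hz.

Step 1 — Angular frequency: ω = 2π·73.1 = 459.3 rad/s.
Step 2 — Transfer function: H(jω) = 1/(1 + jωRC).
Step 3 — Denominator: 1 + jωRC = 1 + j·459.3·55.1·2.8e-07 = 1 + j0.007086.
Step 4 — H = 0.9999 - j0.007086.
Step 5 — Magnitude: |H| = 1 (-0.0 dB); phase: φ = -0.4°.

|H| = 1 (-0.0 dB), φ = -0.4°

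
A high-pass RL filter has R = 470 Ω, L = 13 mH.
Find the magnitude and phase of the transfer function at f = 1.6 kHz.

Step 1 — Angular frequency: ω = 2π·1600 = 1.005e+04 rad/s.
Step 2 — Transfer function: H(jω) = jωL/(R + jωL).
Step 3 — Numerator jωL = j·130.7; denominator R + jωL = 470 + j130.7.
Step 4 — H = 0.07177 + j0.2581.
Step 5 — Magnitude: |H| = 0.2679 (-11.4 dB); phase: φ = 74.5°.

|H| = 0.2679 (-11.4 dB), φ = 74.5°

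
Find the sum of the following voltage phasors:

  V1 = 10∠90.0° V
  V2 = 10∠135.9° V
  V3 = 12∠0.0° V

Step 1 — Convert each phasor to rectangular form:
  V1 = 10·(cos(90.0°) + j·sin(90.0°)) = 0 + j10 V
  V2 = 10·(cos(135.9°) + j·sin(135.9°)) = -7.181 + j6.959 V
  V3 = 12·(cos(0.0°) + j·sin(0.0°)) = 12 V
Step 2 — Sum components: V_total = 4.819 + j16.96 V.
Step 3 — Convert to polar: |V_total| = 17.63 V, ∠V_total = 74.1°.

V_total = 17.63∠74.1° V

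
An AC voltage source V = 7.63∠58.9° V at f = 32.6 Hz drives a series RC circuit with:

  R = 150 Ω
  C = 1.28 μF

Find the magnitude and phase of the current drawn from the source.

Step 1 — Angular frequency: ω = 2π·f = 2π·32.6 = 204.8 rad/s.
Step 2 — Component impedances:
  R: Z = R = 150 Ω
  C: Z = 1/(jωC) = -j/(ω·C) = 0 - j3814 Ω
Step 3 — Series combination: Z_total = R + C = 150 - j3814 Ω = 3817∠-87.7° Ω.
Step 4 — Source phasor: V = 7.63∠58.9° V = 3.941 + j6.533 V.
Step 5 — Ohm's law: I = V / Z_total = (3.941 + j6.533) / (150 - j3814) = -0.00167 + j0.001099 A.
Step 6 — Convert to polar: |I| = 0.001999 A, ∠I = 146.6°.

I = 0.001999∠146.6° A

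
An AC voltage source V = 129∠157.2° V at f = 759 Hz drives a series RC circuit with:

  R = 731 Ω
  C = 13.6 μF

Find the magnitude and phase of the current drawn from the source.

Step 1 — Angular frequency: ω = 2π·f = 2π·759 = 4769 rad/s.
Step 2 — Component impedances:
  R: Z = R = 731 Ω
  C: Z = 1/(jωC) = -j/(ω·C) = 0 - j15.42 Ω
Step 3 — Series combination: Z_total = R + C = 731 - j15.42 Ω = 731.2∠-1.2° Ω.
Step 4 — Source phasor: V = 129∠157.2° V = -118.9 + j49.99 V.
Step 5 — Ohm's law: I = V / Z_total = (-118.9 + j49.99) / (731 - j15.42) = -0.1641 + j0.06492 A.
Step 6 — Convert to polar: |I| = 0.1764 A, ∠I = 158.4°.

I = 0.1764∠158.4° A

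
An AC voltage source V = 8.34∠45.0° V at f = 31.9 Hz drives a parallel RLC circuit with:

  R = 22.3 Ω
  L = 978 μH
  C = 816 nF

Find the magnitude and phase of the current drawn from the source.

Step 1 — Angular frequency: ω = 2π·f = 2π·31.9 = 200.4 rad/s.
Step 2 — Component impedances:
  R: Z = R = 22.3 Ω
  L: Z = jωL = j·200.4·0.000978 = 0 + j0.196 Ω
  C: Z = 1/(jωC) = -j/(ω·C) = 0 - j6114 Ω
Step 3 — Parallel combination: 1/Z_total = 1/R + 1/L + 1/C; Z_total = 0.001723 + j0.196 Ω = 0.196∠89.5° Ω.
Step 4 — Source phasor: V = 8.34∠45.0° V = 5.897 + j5.897 V.
Step 5 — Ohm's law: I = V / Z_total = (5.897 + j5.897) / (0.001723 + j0.196) = 30.35 - j29.82 A.
Step 6 — Convert to polar: |I| = 42.55 A, ∠I = -44.5°.

I = 42.55∠-44.5° A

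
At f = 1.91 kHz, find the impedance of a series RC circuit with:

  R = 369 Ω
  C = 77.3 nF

Step 1 — Angular frequency: ω = 2π·f = 2π·1910 = 1.2e+04 rad/s.
Step 2 — Component impedances:
  R: Z = R = 369 Ω
  C: Z = 1/(jωC) = -j/(ω·C) = 0 - j1078 Ω
Step 3 — Series combination: Z_total = R + C = 369 - j1078 Ω = 1139∠-71.1° Ω.

Z = 369 - j1078 Ω = 1139∠-71.1° Ω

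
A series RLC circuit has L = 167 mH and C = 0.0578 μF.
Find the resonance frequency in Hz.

Step 1 — Resonance condition Im(Z)=0 gives ω₀ = 1/√(LC).
Step 2 — ω₀ = 1/√(0.167·5.78e-08) = 1.018e+04 rad/s.
Step 3 — f₀ = ω₀/(2π) = 1620 Hz.

f₀ = 1620 Hz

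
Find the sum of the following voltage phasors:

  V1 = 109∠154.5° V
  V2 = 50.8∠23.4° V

Step 1 — Convert each phasor to rectangular form:
  V1 = 109·(cos(154.5°) + j·sin(154.5°)) = -98.38 + j46.93 V
  V2 = 50.8·(cos(23.4°) + j·sin(23.4°)) = 46.62 + j20.18 V
Step 2 — Sum components: V_total = -51.76 + j67.1 V.
Step 3 — Convert to polar: |V_total| = 84.74 V, ∠V_total = 127.6°.

V_total = 84.74∠127.6° V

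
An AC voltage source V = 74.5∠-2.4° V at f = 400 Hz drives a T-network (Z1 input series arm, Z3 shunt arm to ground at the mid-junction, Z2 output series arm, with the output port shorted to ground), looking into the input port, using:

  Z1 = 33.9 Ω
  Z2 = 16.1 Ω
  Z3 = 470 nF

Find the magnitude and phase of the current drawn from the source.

Step 1 — Angular frequency: ω = 2π·f = 2π·400 = 2513 rad/s.
Step 2 — Component impedances:
  Z1: Z = R = 33.9 Ω
  Z2: Z = R = 16.1 Ω
  Z3: Z = 1/(jωC) = -j/(ω·C) = 0 - j846.6 Ω
Step 3 — With the output port shorted to ground, the output series arm Z2 runs from the junction to ground; the shunt arm Z3 also runs from the junction to ground. They appear in parallel: Z3 || Z2 = 16.09 - j0.3061 Ω.
Step 4 — Series with input arm Z1: Z_in = Z1 + (Z3 || Z2) = 49.99 - j0.3061 Ω = 50∠-0.4° Ω.
Step 5 — Source phasor: V = 74.5∠-2.4° V = 74.43 - j3.12 V.
Step 6 — Ohm's law: I = V / Z_total = (74.43 - j3.12) / (49.99 - j0.3061) = 1.489 - j0.05328 A.
Step 7 — Convert to polar: |I| = 1.49 A, ∠I = -2.0°.

I = 1.49∠-2.0° A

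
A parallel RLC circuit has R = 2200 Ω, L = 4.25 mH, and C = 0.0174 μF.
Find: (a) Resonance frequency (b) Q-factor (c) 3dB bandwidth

Step 1 — Resonance: ω₀ = 1/√(LC) = 1/√(0.00425·1.74e-08) = 1.163e+05 rad/s.
Step 2 — f₀ = ω₀/(2π) = 1.851e+04 Hz.
Step 3 — Parallel Q: Q = R/(ω₀L) = 2200/(1.163e+05·0.00425) = 4.451.
Step 4 — Bandwidth: Δω = ω₀/Q = 2.612e+04 rad/s; BW = Δω/(2π) = 4158 Hz.

(a) f₀ = 1.851e+04 Hz  (b) Q = 4.451  (c) BW = 4158 Hz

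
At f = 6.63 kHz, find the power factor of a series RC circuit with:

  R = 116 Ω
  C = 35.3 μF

Step 1 — Angular frequency: ω = 2π·f = 2π·6630 = 4.166e+04 rad/s.
Step 2 — Component impedances:
  R: Z = R = 116 Ω
  C: Z = 1/(jωC) = -j/(ω·C) = 0 - j0.68 Ω
Step 3 — Series combination: Z_total = R + C = 116 - j0.68 Ω = 116∠-0.3° Ω.
Step 4 — Power factor: PF = cos(φ) = Re(Z)/|Z| = 116/116 = 1.
Step 5 — Type: Im(Z) = -0.68 ⇒ leading (phase φ = -0.3°).

PF = 1 (leading, φ = -0.3°)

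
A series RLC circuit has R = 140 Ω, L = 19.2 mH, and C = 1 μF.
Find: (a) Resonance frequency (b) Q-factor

Step 1 — Resonance condition Im(Z)=0 gives ω₀ = 1/√(LC).
Step 2 — ω₀ = 1/√(0.0192·1e-06) = 7217 rad/s.
Step 3 — f₀ = ω₀/(2π) = 1149 Hz.
Step 4 — Series Q: Q = ω₀L/R = 7217·0.0192/140 = 0.9897.

(a) f₀ = 1149 Hz  (b) Q = 0.9897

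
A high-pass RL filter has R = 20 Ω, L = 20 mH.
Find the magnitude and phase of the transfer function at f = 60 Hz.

Step 1 — Angular frequency: ω = 2π·60 = 377 rad/s.
Step 2 — Transfer function: H(jω) = jωL/(R + jωL).
Step 3 — Numerator jωL = j·7.54; denominator R + jωL = 20 + j7.54.
Step 4 — H = 0.1244 + j0.3301.
Step 5 — Magnitude: |H| = 0.3528 (-9.1 dB); phase: φ = 69.3°.

|H| = 0.3528 (-9.1 dB), φ = 69.3°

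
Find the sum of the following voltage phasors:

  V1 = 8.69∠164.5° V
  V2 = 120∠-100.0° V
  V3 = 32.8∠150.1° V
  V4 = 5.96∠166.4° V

Step 1 — Convert each phasor to rectangular form:
  V1 = 8.69·(cos(164.5°) + j·sin(164.5°)) = -8.374 + j2.322 V
  V2 = 120·(cos(-100.0°) + j·sin(-100.0°)) = -20.84 - j118.2 V
  V3 = 32.8·(cos(150.1°) + j·sin(150.1°)) = -28.43 + j16.35 V
  V4 = 5.96·(cos(166.4°) + j·sin(166.4°)) = -5.793 + j1.401 V
Step 2 — Sum components: V_total = -63.44 - j98.1 V.
Step 3 — Convert to polar: |V_total| = 116.8 V, ∠V_total = -122.9°.

V_total = 116.8∠-122.9° V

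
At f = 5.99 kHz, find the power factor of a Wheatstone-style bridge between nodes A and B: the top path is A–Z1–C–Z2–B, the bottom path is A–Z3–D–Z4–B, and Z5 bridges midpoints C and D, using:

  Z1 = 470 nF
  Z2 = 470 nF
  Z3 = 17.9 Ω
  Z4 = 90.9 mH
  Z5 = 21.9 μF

Step 1 — Angular frequency: ω = 2π·f = 2π·5990 = 3.764e+04 rad/s.
Step 2 — Component impedances:
  Z1: Z = 1/(jωC) = -j/(ω·C) = 0 - j56.53 Ω
  Z2: Z = 1/(jωC) = -j/(ω·C) = 0 - j56.53 Ω
  Z3: Z = R = 17.9 Ω
  Z4: Z = jωL = j·3.764e+04·0.0909 = 0 + j3421 Ω
  Z5: Z = 1/(jωC) = -j/(ω·C) = 0 - j1.213 Ω
Step 3 — Bridge requires nodal analysis (the Z5 bridge couples midpoints C and D, so the two paths cannot be reduced to a simple series/parallel combination). Setting node B to ground and injecting 1 A at node A, the 3-node admittance system at A, C, D solves to V_A = Z_AB = 15.64 - j63.56 Ω = 65.45∠-76.2° Ω.
Step 4 — Power factor: PF = cos(φ) = Re(Z)/|Z| = 15.64/65.455 = 0.2389.
Step 5 — Type: Im(Z) = -63.56 ⇒ leading (phase φ = -76.2°).

PF = 0.2389 (leading, φ = -76.2°)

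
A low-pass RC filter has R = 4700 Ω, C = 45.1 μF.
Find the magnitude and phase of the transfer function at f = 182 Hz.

Step 1 — Angular frequency: ω = 2π·182 = 1144 rad/s.
Step 2 — Transfer function: H(jω) = 1/(1 + jωRC).
Step 3 — Denominator: 1 + jωRC = 1 + j·1144·4700·4.51e-05 = 1 + j242.4.
Step 4 — H = 1.702e-05 - j0.004125.
Step 5 — Magnitude: |H| = 0.004125 (-47.7 dB); phase: φ = -89.8°.

|H| = 0.004125 (-47.7 dB), φ = -89.8°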